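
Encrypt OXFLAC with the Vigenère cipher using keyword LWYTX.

ZTDEXN

Repeat the key across the message: LWYTXL
O(14)+L(11): 25 → Z
X(23)+W(22): 45≡19 → T
F(5)+Y(24): 29≡3 → D
L(11)+T(19): 30≡4 → E
A(0)+X(23): 23 → X
C(2)+L(11): 13 → N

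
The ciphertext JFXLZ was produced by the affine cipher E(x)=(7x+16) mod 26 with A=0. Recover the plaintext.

The inverse of 7 mod 26 is 15, since 7·15=105≡1. Apply D(y)=15·(y−16) mod 26:
J(9): 15·(9−16)=-105≡25 → Z
F(5): 15·(5−16)=-165≡17 → R
X(23): 15·(23−16)=105≡1 → B
L(11): 15·(11−16)=-75≡3 → D
Z(25): 15·(25−16)=135≡5 → F

ZRBDF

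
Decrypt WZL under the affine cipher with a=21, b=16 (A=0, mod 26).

The inverse of 21 mod 26 is 5, since 21·5=105≡1. Apply D(y)=5·(y−16) mod 26:
W(22): 5·(22−16)=30≡4 → E
Z(25): 5·(25−16)=45≡19 → T
L(11): 5·(11−16)=-25≡1 → B

ETB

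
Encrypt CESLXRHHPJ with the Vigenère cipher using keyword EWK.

GACPTBLDZN

Repeat the key across the message: EWKEWKEWKE
C(2)+E(4): 6 → G
E(4)+W(22): 26≡0 → A
S(18)+K(10): 28≡2 → C
L(11)+E(4): 15 → P
X(23)+W(22): 45≡19 → T
R(17)+K(10): 27≡1 → B
H(7)+E(4): 11 → L
H(7)+W(22): 29≡3 → D
P(15)+K(10): 25 → Z
J(9)+E(4): 13 → N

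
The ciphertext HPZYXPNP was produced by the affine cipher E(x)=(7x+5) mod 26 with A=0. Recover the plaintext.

The inverse of 7 mod 26 is 15, since 7·15=105≡1. Apply D(y)=15·(y−5) mod 26:
H(7): 15·(7−5)=30≡4 → E
P(15): 15·(15−5)=150≡20 → U
Z(25): 15·(25−5)=300≡14 → O
Y(24): 15·(24−5)=285≡25 → Z
X(23): 15·(23−5)=270≡10 → K
P(15): 15·(15−5)=150≡20 → U
N(13): 15·(13−5)=120≡16 → Q
P(15): 15·(15−5)=150≡20 → U

EUOZKUQU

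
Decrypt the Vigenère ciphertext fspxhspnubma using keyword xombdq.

Repeat the key across the ciphertext: xombdqxombdq
f(5)−x(23): -18≡8 → i
s(18)−o(14): 4 → e
p(15)−m(12): 3 → d
x(23)−b(1): 22 → w
h(7)−d(3): 4 → e
s(18)−q(16): 2 → c
p(15)−x(23): -8≡18 → s
n(13)−o(14): -1≡25 → z
u(20)−m(12): 8 → i
b(1)−b(1): 0 → a
m(12)−d(3): 9 → j
a(0)−q(16): -16≡10 → k

iedwecsziajk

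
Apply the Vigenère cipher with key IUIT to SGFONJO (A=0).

AANHVDW

Repeat the key across the message: IUITIUI
S(18)+I(8): 26≡0 → A
G(6)+U(20): 26≡0 → A
F(5)+I(8): 13 → N
O(14)+T(19): 33≡7 → H
N(13)+I(8): 21 → V
J(9)+U(20): 29≡3 → D
O(14)+I(8): 22 → W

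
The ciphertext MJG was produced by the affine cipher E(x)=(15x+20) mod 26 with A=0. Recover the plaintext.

WBG

The inverse of 15 mod 26 is 7, since 15·7=105≡1. Apply D(y)=7·(y−20) mod 26:
M(12): 7·(12−20)=-56≡22 → W
J(9): 7·(9−20)=-77≡1 → B
G(6): 7·(6−20)=-98≡6 → G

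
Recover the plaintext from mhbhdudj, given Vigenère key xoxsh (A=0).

Repeat the key across the ciphertext: xoxshxox
m(12)−x(23): -11≡15 → p
h(7)−o(14): -7≡19 → t
b(1)−x(23): -22≡4 → e
h(7)−s(18): -11≡15 → p
d(3)−h(7): -4≡22 → w
u(20)−x(23): -3≡23 → x
d(3)−o(14): -11≡15 → p
j(9)−x(23): -14≡12 → m

ptepwxpm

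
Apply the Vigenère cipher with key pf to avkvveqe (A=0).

pazakjfj

Repeat the key across the message: pfpfpfpf
a(0)+p(15): 15 → p
v(21)+f(5): 26≡0 → a
k(10)+p(15): 25 → z
v(21)+f(5): 26≡0 → a
v(21)+p(15): 36≡10 → k
e(4)+f(5): 9 → j
q(16)+p(15): 31≡5 → f
e(4)+f(5): 9 → j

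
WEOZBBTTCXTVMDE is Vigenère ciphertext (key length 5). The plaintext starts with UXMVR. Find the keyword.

CHCEK

Subtract each crib letter from the matching ciphertext letter (mod 26):
W(22)−U(20)=2 → C
E(4)−X(23)=-19≡7 → H
O(14)−M(12)=2 → C
Z(25)−V(21)=4 → E
B(1)−R(17)=-16≡10 → K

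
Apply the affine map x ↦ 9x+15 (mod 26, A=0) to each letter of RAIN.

R(17): 9·17+15=168≡12 → M
A(0): 9·0+15=15 → P
I(8): 9·8+15=87≡9 → J
N(13): 9·13+15=132≡2 → C

MPJC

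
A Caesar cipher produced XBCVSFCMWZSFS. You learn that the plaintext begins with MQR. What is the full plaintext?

MQRKHURBLOHUH

From the crib: X(23)−M(12)=11, so the shift is 11.
Subtract 11 from each ciphertext letter:
X(23): 23−11=12 → M
B(1): 1−11=-10≡16 → Q
C(2): 2−11=-9≡17 → R
V(21): 21−11=10 → K
S(18): 18−11=7 → H
F(5): 5−11=-6≡20 → U
C(2): 2−11=-9≡17 → R
M(12): 12−11=1 → B
W(22): 22−11=11 → L
Z(25): 25−11=14 → O
S(18): 18−11=7 → H
F(5): 5−11=-6≡20 → U
S(18): 18−11=7 → H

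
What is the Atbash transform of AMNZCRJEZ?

ZNMAXIQVA

A(0) → Z(25)
M(12) → N(13)
N(13) → M(12)
Z(25) → A(0)
C(2) → X(23)
R(17) → I(8)
J(9) → Q(16)
E(4) → V(21)
Z(25) → A(0)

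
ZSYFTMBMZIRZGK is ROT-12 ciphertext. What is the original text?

Z(25): 25−12=13 → N
S(18): 18−12=6 → G
Y(24): 24−12=12 → M
F(5): 5−12=-7≡19 → T
T(19): 19−12=7 → H
M(12): 12−12=0 → A
B(1): 1−12=-11≡15 → P
M(12): 12−12=0 → A
Z(25): 25−12=13 → N
I(8): 8−12=-4≡22 → W
R(17): 17−12=5 → F
Z(25): 25−12=13 → N
G(6): 6−12=-6≡20 → U
K(10): 10−12=-2≡24 → Y

NGMTHAPANWFNUY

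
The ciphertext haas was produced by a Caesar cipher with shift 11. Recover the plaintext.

wpph

h(7): 7−11=-4≡22 → w
a(0): 0−11=-11≡15 → p
a(0): 0−11=-11≡15 → p
s(18): 18−11=7 → h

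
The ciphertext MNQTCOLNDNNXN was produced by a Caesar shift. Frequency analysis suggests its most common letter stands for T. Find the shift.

The most frequent ciphertext letter is N (appears 5 times).
N is position 13; T is position 19.
Shift = -6≡20.

20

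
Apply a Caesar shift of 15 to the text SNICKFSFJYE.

S(18): 18+15=33≡7 → H
N(13): 13+15=28≡2 → C
I(8): 8+15=23 → X
C(2): 2+15=17 → R
K(10): 10+15=25 → Z
F(5): 5+15=20 → U
S(18): 18+15=33≡7 → H
F(5): 5+15=20 → U
J(9): 9+15=24 → Y
Y(24): 24+15=39≡13 → N
E(4): 4+15=19 → T

HCXRZUHUYNT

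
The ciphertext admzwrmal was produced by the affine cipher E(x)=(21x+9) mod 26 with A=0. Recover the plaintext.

hwpcnophk

The inverse of 21 mod 26 is 5, since 21·5=105≡1. Apply D(y)=5·(y−9) mod 26:
a(0): 5·(0−9)=-45≡7 → h
d(3): 5·(3−9)=-30≡22 → w
m(12): 5·(12−9)=15 → p
z(25): 5·(25−9)=80≡2 → c
w(22): 5·(22−9)=65≡13 → n
r(17): 5·(17−9)=40≡14 → o
m(12): 5·(12−9)=15 → p
a(0): 5·(0−9)=-45≡7 → h
l(11): 5·(11−9)=10 → k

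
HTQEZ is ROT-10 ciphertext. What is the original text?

H(7): 7−10=-3≡23 → X
T(19): 19−10=9 → J
Q(16): 16−10=6 → G
E(4): 4−10=-6≡20 → U
Z(25): 25−10=15 → P

XJGUP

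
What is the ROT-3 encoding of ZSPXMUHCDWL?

CVSAPXKFGZO

Z(25): 25+3=28≡2 → C
S(18): 18+3=21 → V
P(15): 15+3=18 → S
X(23): 23+3=26≡0 → A
M(12): 12+3=15 → P
U(20): 20+3=23 → X
H(7): 7+3=10 → K
C(2): 2+3=5 → F
D(3): 3+3=6 → G
W(22): 22+3=25 → Z
L(11): 11+3=14 → O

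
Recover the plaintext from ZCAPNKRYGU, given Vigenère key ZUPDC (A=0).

Repeat the key across the ciphertext: ZUPDCZUPDC
Z(25)−Z(25): 0 → A
C(2)−U(20): -18≡8 → I
A(0)−P(15): -15≡11 → L
P(15)−D(3): 12 → M
N(13)−C(2): 11 → L
K(10)−Z(25): -15≡11 → L
R(17)−U(20): -3≡23 → X
Y(24)−P(15): 9 → J
G(6)−D(3): 3 → D
U(20)−C(2): 18 → S

AILMLLXJDS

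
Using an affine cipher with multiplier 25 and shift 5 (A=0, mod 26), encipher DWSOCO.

CJNRDR

D(3): 25·3+5=80≡2 → C
W(22): 25·22+5=555≡9 → J
S(18): 25·18+5=455≡13 → N
O(14): 25·14+5=355≡17 → R
C(2): 25·2+5=55≡3 → D
O(14): 25·14+5=355≡17 → R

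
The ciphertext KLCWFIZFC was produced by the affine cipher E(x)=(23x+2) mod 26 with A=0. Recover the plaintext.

The inverse of 23 mod 26 is 17, since 23·17=391≡1. Apply D(y)=17·(y−2) mod 26:
K(10): 17·(10−2)=136≡6 → G
L(11): 17·(11−2)=153≡23 → X
C(2): 17·(2−2)=0 → A
W(22): 17·(22−2)=340≡2 → C
F(5): 17·(5−2)=51≡25 → Z
I(8): 17·(8−2)=102≡24 → Y
Z(25): 17·(25−2)=391≡1 → B
F(5): 17·(5−2)=51≡25 → Z
C(2): 17·(2−2)=0 → A

GXACZYBZA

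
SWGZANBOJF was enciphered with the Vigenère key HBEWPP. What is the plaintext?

Repeat the key across the ciphertext: HBEWPPHBEW
S(18)−H(7): 11 → L
W(22)−B(1): 21 → V
G(6)−E(4): 2 → C
Z(25)−W(22): 3 → D
A(0)−P(15): -15≡11 → L
N(13)−P(15): -2≡24 → Y
B(1)−H(7): -6≡20 → U
O(14)−B(1): 13 → N
J(9)−E(4): 5 → F
F(5)−W(22): -17≡9 → J

LVCDLYUNFJ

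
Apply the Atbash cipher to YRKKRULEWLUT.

BIPPIFOVDOFG

Y(24) → B(1)
R(17) → I(8)
K(10) → P(15)
K(10) → P(15)
R(17) → I(8)
U(20) → F(5)
L(11) → O(14)
E(4) → V(21)
W(22) → D(3)
L(11) → O(14)
U(20) → F(5)
T(19) → G(6)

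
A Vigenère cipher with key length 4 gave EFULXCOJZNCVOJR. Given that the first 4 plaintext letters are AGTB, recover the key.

Subtract each crib letter from the matching ciphertext letter (mod 26):
E(4)−A(0)=4 → E
F(5)−G(6)=-1≡25 → Z
U(20)−T(19)=1 → B
L(11)−B(1)=10 → K

EZBK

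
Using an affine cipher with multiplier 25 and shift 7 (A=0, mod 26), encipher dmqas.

d(3): 25·3+7=82≡4 → e
m(12): 25·12+7=307≡21 → v
q(16): 25·16+7=407≡17 → r
a(0): 25·0+7=7 → h
s(18): 25·18+7=457≡15 → p

evrhp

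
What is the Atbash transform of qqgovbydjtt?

q(16) → j(9)
q(16) → j(9)
g(6) → t(19)
o(14) → l(11)
v(21) → e(4)
b(1) → y(24)
y(24) → b(1)
d(3) → w(22)
j(9) → q(16)
t(19) → g(6)
t(19) → g(6)

jjtleybwqgg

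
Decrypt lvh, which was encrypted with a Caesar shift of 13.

l(11): 11−13=-2≡24 → y
v(21): 21−13=8 → i
h(7): 7−13=-6≡20 → u

yiu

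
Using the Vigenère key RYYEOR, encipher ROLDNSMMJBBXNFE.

Repeat the key across the message: RYYEORRYYEORRYY
R(17)+R(17): 34≡8 → I
O(14)+Y(24): 38≡12 → M
L(11)+Y(24): 35≡9 → J
D(3)+E(4): 7 → H
N(13)+O(14): 27≡1 → B
S(18)+R(17): 35≡9 → J
M(12)+R(17): 29≡3 → D
M(12)+Y(24): 36≡10 → K
J(9)+Y(24): 33≡7 → H
B(1)+E(4): 5 → F
B(1)+O(14): 15 → P
X(23)+R(17): 40≡14 → O
N(13)+R(17): 30≡4 → E
F(5)+Y(24): 29≡3 → D
E(4)+Y(24): 28≡2 → C

IMJHBJDKHFPOEDC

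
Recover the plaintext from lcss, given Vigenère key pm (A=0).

wqdg

Repeat the key across the ciphertext: pmpm
l(11)−p(15): -4≡22 → w
c(2)−m(12): -10≡16 → q
s(18)−p(15): 3 → d
s(18)−m(12): 6 → g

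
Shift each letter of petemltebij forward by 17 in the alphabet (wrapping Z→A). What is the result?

p(15): 15+17=32≡6 → g
e(4): 4+17=21 → v
t(19): 19+17=36≡10 → k
e(4): 4+17=21 → v
m(12): 12+17=29≡3 → d
l(11): 11+17=28≡2 → c
t(19): 19+17=36≡10 → k
e(4): 4+17=21 → v
b(1): 1+17=18 → s
i(8): 8+17=25 → z
j(9): 9+17=26≡0 → a

gvkvdckvsza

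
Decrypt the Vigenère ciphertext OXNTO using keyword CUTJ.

MDUKM

Repeat the key across the ciphertext: CUTJC
O(14)−C(2): 12 → M
X(23)−U(20): 3 → D
N(13)−T(19): -6≡20 → U
T(19)−J(9): 10 → K
O(14)−C(2): 12 → M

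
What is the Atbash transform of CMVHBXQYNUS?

C(2) → X(23)
M(12) → N(13)
V(21) → E(4)
H(7) → S(18)
B(1) → Y(24)
X(23) → C(2)
Q(16) → J(9)
Y(24) → B(1)
N(13) → M(12)
U(20) → F(5)
S(18) → H(7)

XNESYCJBMFH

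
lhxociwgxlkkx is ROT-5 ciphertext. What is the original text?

gcsjxdrbsgffs

l(11): 11−5=6 → g
h(7): 7−5=2 → c
x(23): 23−5=18 → s
o(14): 14−5=9 → j
c(2): 2−5=-3≡23 → x
i(8): 8−5=3 → d
w(22): 22−5=17 → r
g(6): 6−5=1 → b
x(23): 23−5=18 → s
l(11): 11−5=6 → g
k(10): 10−5=5 → f
k(10): 10−5=5 → f
x(23): 23−5=18 → s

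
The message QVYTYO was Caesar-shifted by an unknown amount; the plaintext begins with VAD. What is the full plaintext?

From the crib: Q(16)−V(21)=-5≡21, so the shift is 21.
Subtract 21 from each ciphertext letter:
Q(16): 16−21=-5≡21 → V
V(21): 21−21=0 → A
Y(24): 24−21=3 → D
T(19): 19−21=-2≡24 → Y
Y(24): 24−21=3 → D
O(14): 14−21=-7≡19 → T

VADYDT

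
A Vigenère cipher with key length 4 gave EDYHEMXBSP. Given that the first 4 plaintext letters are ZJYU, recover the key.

Subtract each crib letter from the matching ciphertext letter (mod 26):
E(4)−Z(25)=-21≡5 → F
D(3)−J(9)=-6≡20 → U
Y(24)−Y(24)=0 → A
H(7)−U(20)=-13≡13 → N

FUAN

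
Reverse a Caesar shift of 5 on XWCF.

X(23): 23−5=18 → S
W(22): 22−5=17 → R
C(2): 2−5=-3≡23 → X
F(5): 5−5=0 → A

SRXA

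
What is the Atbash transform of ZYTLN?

Z(25) → A(0)
Y(24) → B(1)
T(19) → G(6)
L(11) → O(14)
N(13) → M(12)

ABGOM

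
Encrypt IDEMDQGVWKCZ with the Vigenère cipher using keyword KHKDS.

SKOPVANFZCMG

Repeat the key across the message: KHKDSKHKDSKH
I(8)+K(10): 18 → S
D(3)+H(7): 10 → K
E(4)+K(10): 14 → O
M(12)+D(3): 15 → P
D(3)+S(18): 21 → V
Q(16)+K(10): 26≡0 → A
G(6)+H(7): 13 → N
V(21)+K(10): 31≡5 → F
W(22)+D(3): 25 → Z
K(10)+S(18): 28≡2 → C
C(2)+K(10): 12 → M
Z(25)+H(7): 32≡6 → G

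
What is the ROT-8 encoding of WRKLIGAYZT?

W(22): 22+8=30≡4 → E
R(17): 17+8=25 → Z
K(10): 10+8=18 → S
L(11): 11+8=19 → T
I(8): 8+8=16 → Q
G(6): 6+8=14 → O
A(0): 0+8=8 → I
Y(24): 24+8=32≡6 → G
Z(25): 25+8=33≡7 → H
T(19): 19+8=27≡1 → B

EZSTQOIGHB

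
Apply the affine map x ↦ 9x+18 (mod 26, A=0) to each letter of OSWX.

OYIR

O(14): 9·14+18=144≡14 → O
S(18): 9·18+18=180≡24 → Y
W(22): 9·22+18=216≡8 → I
X(23): 9·23+18=225≡17 → R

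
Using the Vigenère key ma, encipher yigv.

Repeat the key across the message: mama
y(24)+m(12): 36≡10 → k
i(8)+a(0): 8 → i
g(6)+m(12): 18 → s
v(21)+a(0): 21 → v

kisv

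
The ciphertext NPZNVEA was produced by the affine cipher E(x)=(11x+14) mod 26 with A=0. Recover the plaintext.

HTBHDSU

The inverse of 11 mod 26 is 19, since 11·19=209≡1. Apply D(y)=19·(y−14) mod 26:
N(13): 19·(13−14)=-19≡7 → H
P(15): 19·(15−14)=19 → T
Z(25): 19·(25−14)=209≡1 → B
N(13): 19·(13−14)=-19≡7 → H
V(21): 19·(21−14)=133≡3 → D
E(4): 19·(4−14)=-190≡18 → S
A(0): 19·(0−14)=-266≡20 → U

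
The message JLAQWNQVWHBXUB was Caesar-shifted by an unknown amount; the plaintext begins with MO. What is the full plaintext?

From the crib: J(9)−M(12)=-3≡23, so the shift is 23.
Subtract 23 from each ciphertext letter:
J(9): 9−23=-14≡12 → M
L(11): 11−23=-12≡14 → O
A(0): 0−23=-23≡3 → D
Q(16): 16−23=-7≡19 → T
W(22): 22−23=-1≡25 → Z
N(13): 13−23=-10≡16 → Q
Q(16): 16−23=-7≡19 → T
V(21): 21−23=-2≡24 → Y
W(22): 22−23=-1≡25 → Z
H(7): 7−23=-16≡10 → K
B(1): 1−23=-22≡4 → E
X(23): 23−23=0 → A
U(20): 20−23=-3≡23 → X
B(1): 1−23=-22≡4 → E

MODTZQTYZKEAXE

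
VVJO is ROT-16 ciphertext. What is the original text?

V(21): 21−16=5 → F
V(21): 21−16=5 → F
J(9): 9−16=-7≡19 → T
O(14): 14−16=-2≡24 → Y

FFTY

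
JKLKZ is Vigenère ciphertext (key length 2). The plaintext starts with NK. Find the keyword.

WA

Subtract each crib letter from the matching ciphertext letter (mod 26):
J(9)−N(13)=-4≡22 → W
K(10)−K(10)=0 → A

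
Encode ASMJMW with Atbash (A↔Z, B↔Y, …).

A(0) → Z(25)
S(18) → H(7)
M(12) → N(13)
J(9) → Q(16)
M(12) → N(13)
W(22) → D(3)

ZHNQND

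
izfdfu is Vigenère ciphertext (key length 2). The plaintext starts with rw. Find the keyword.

rd

Subtract each crib letter from the matching ciphertext letter (mod 26):
i(8)−r(17)=-9≡17 → r
z(25)−w(22)=3 → d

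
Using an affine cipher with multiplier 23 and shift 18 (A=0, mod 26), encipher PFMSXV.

P(15): 23·15+18=363≡25 → Z
F(5): 23·5+18=133≡3 → D
M(12): 23·12+18=294≡8 → I
S(18): 23·18+18=432≡16 → Q
X(23): 23·23+18=547≡1 → B
V(21): 23·21+18=501≡7 → H

ZDIQBH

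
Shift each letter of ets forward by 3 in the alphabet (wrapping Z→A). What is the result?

e(4): 4+3=7 → h
t(19): 19+3=22 → w
s(18): 18+3=21 → v

hwv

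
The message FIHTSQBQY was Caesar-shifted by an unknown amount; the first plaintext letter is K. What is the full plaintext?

From the crib: F(5)−K(10)=-5≡21, so the shift is 21.
Subtract 21 from each ciphertext letter:
F(5): 5−21=-16≡10 → K
I(8): 8−21=-13≡13 → N
H(7): 7−21=-14≡12 → M
T(19): 19−21=-2≡24 → Y
S(18): 18−21=-3≡23 → X
Q(16): 16−21=-5≡21 → V
B(1): 1−21=-20≡6 → G
Q(16): 16−21=-5≡21 → V
Y(24): 24−21=3 → D

KNMYXVGVD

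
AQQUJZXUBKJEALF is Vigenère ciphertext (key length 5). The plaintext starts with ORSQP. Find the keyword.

Subtract each crib letter from the matching ciphertext letter (mod 26):
A(0)−O(14)=-14≡12 → M
Q(16)−R(17)=-1≡25 → Z
Q(16)−S(18)=-2≡24 → Y
U(20)−Q(16)=4 → E
J(9)−P(15)=-6≡20 → U

MZYEU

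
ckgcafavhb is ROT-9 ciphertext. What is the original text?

tbxtrwrmys

c(2): 2−9=-7≡19 → t
k(10): 10−9=1 → b
g(6): 6−9=-3≡23 → x
c(2): 2−9=-7≡19 → t
a(0): 0−9=-9≡17 → r
f(5): 5−9=-4≡22 → w
a(0): 0−9=-9≡17 → r
v(21): 21−9=12 → m
h(7): 7−9=-2≡24 → y
b(1): 1−9=-8≡18 → s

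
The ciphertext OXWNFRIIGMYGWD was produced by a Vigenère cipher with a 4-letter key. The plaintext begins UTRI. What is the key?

Subtract each crib letter from the matching ciphertext letter (mod 26):
O(14)−U(20)=-6≡20 → U
X(23)−T(19)=4 → E
W(22)−R(17)=5 → F
N(13)−I(8)=5 → F

UEFF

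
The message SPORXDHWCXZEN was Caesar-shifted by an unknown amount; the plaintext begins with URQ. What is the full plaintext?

From the crib: S(18)−U(20)=-2≡24, so the shift is 24.
Subtract 24 from each ciphertext letter:
S(18): 18−24=-6≡20 → U
P(15): 15−24=-9≡17 → R
O(14): 14−24=-10≡16 → Q
R(17): 17−24=-7≡19 → T
X(23): 23−24=-1≡25 → Z
D(3): 3−24=-21≡5 → F
H(7): 7−24=-17≡9 → J
W(22): 22−24=-2≡24 → Y
C(2): 2−24=-22≡4 → E
X(23): 23−24=-1≡25 → Z
Z(25): 25−24=1 → B
E(4): 4−24=-20≡6 → G
N(13): 13−24=-11≡15 → P

URQTZFJYEZBGP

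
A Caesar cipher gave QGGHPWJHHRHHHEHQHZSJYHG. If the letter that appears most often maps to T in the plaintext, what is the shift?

14

The most frequent ciphertext letter is H (appears 9 times).
H is position 7; T is position 19.
Shift = -12≡14.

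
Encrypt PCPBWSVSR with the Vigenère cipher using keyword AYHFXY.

Repeat the key across the message: AYHFXYAYH
P(15)+A(0): 15 → P
C(2)+Y(24): 26≡0 → A
P(15)+H(7): 22 → W
B(1)+F(5): 6 → G
W(22)+X(23): 45≡19 → T
S(18)+Y(24): 42≡16 → Q
V(21)+A(0): 21 → V
S(18)+Y(24): 42≡16 → Q
R(17)+H(7): 24 → Y

PAWGTQVQY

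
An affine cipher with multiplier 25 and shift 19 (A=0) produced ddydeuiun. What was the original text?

The inverse of 25 mod 26 is 25, since 25·25=625≡1. Apply D(y)=25·(y−19) mod 26:
d(3): 25·(3−19)=-400≡16 → q
d(3): 25·(3−19)=-400≡16 → q
y(24): 25·(24−19)=125≡21 → v
d(3): 25·(3−19)=-400≡16 → q
e(4): 25·(4−19)=-375≡15 → p
u(20): 25·(20−19)=25 → z
i(8): 25·(8−19)=-275≡11 → l
u(20): 25·(20−19)=25 → z
n(13): 25·(13−19)=-150≡6 → g

qqvqpzlzg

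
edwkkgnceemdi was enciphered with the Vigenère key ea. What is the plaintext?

adskggjcaeide

Repeat the key across the ciphertext: eaeaeaeaeaeae
e(4)−e(4): 0 → a
d(3)−a(0): 3 → d
w(22)−e(4): 18 → s
k(10)−a(0): 10 → k
k(10)−e(4): 6 → g
g(6)−a(0): 6 → g
n(13)−e(4): 9 → j
c(2)−a(0): 2 → c
e(4)−e(4): 0 → a
e(4)−a(0): 4 → e
m(12)−e(4): 8 → i
d(3)−a(0): 3 → d
i(8)−e(4): 4 → e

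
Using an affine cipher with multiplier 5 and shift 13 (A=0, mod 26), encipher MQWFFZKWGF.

M(12): 5·12+13=73≡21 → V
Q(16): 5·16+13=93≡15 → P
W(22): 5·22+13=123≡19 → T
F(5): 5·5+13=38≡12 → M
F(5): 5·5+13=38≡12 → M
Z(25): 5·25+13=138≡8 → I
K(10): 5·10+13=63≡11 → L
W(22): 5·22+13=123≡19 → T
G(6): 5·6+13=43≡17 → R
F(5): 5·5+13=38≡12 → M

VPTMMILTRM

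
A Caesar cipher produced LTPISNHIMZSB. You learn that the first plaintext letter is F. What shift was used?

6

From the crib: L(11)−F(5)=6, so the shift is 6.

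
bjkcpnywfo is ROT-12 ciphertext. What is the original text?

b(1): 1−12=-11≡15 → p
j(9): 9−12=-3≡23 → x
k(10): 10−12=-2≡24 → y
c(2): 2−12=-10≡16 → q
p(15): 15−12=3 → d
n(13): 13−12=1 → b
y(24): 24−12=12 → m
w(22): 22−12=10 → k
f(5): 5−12=-7≡19 → t
o(14): 14−12=2 → c

pxyqdbmktc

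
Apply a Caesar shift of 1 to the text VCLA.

WDMB

V(21): 21+1=22 → W
C(2): 2+1=3 → D
L(11): 11+1=12 → M
A(0): 0+1=1 → B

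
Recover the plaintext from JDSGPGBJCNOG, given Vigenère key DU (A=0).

Repeat the key across the ciphertext: DUDUDUDUDUDU
J(9)−D(3): 6 → G
D(3)−U(20): -17≡9 → J
S(18)−D(3): 15 → P
G(6)−U(20): -14≡12 → M
P(15)−D(3): 12 → M
G(6)−U(20): -14≡12 → M
B(1)−D(3): -2≡24 → Y
J(9)−U(20): -11≡15 → P
C(2)−D(3): -1≡25 → Z
N(13)−U(20): -7≡19 → T
O(14)−D(3): 11 → L
G(6)−U(20): -14≡12 → M

GJPMMMYPZTLM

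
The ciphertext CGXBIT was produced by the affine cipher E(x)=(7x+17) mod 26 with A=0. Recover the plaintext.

The inverse of 7 mod 26 is 15, since 7·15=105≡1. Apply D(y)=15·(y−17) mod 26:
C(2): 15·(2−17)=-225≡9 → J
G(6): 15·(6−17)=-165≡17 → R
X(23): 15·(23−17)=90≡12 → M
B(1): 15·(1−17)=-240≡20 → U
I(8): 15·(8−17)=-135≡21 → V
T(19): 15·(19−17)=30≡4 → E

JRMUVE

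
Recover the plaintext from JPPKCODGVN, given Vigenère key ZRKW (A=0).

Repeat the key across the ciphertext: ZRKWZRKWZR
J(9)−Z(25): -16≡10 → K
P(15)−R(17): -2≡24 → Y
P(15)−K(10): 5 → F
K(10)−W(22): -12≡14 → O
C(2)−Z(25): -23≡3 → D
O(14)−R(17): -3≡23 → X
D(3)−K(10): -7≡19 → T
G(6)−W(22): -16≡10 → K
V(21)−Z(25): -4≡22 → W
N(13)−R(17): -4≡22 → W

KYFODXTKWW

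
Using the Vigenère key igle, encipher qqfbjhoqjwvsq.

ywqfrnzurcgwy

Repeat the key across the message: igleigleiglei
q(16)+i(8): 24 → y
q(16)+g(6): 22 → w
f(5)+l(11): 16 → q
b(1)+e(4): 5 → f
j(9)+i(8): 17 → r
h(7)+g(6): 13 → n
o(14)+l(11): 25 → z
q(16)+e(4): 20 → u
j(9)+i(8): 17 → r
w(22)+g(6): 28≡2 → c
v(21)+l(11): 32≡6 → g
s(18)+e(4): 22 → w
q(16)+i(8): 24 → y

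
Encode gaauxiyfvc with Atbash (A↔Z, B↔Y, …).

g(6) → t(19)
a(0) → z(25)
a(0) → z(25)
u(20) → f(5)
x(23) → c(2)
i(8) → r(17)
y(24) → b(1)
f(5) → u(20)
v(21) → e(4)
c(2) → x(23)

tzzfcrbuex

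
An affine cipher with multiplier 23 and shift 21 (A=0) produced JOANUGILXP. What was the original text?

The inverse of 23 mod 26 is 17, since 23·17=391≡1. Apply D(y)=17·(y−21) mod 26:
J(9): 17·(9−21)=-204≡4 → E
O(14): 17·(14−21)=-119≡11 → L
A(0): 17·(0−21)=-357≡7 → H
N(13): 17·(13−21)=-136≡20 → U
U(20): 17·(20−21)=-17≡9 → J
G(6): 17·(6−21)=-255≡5 → F
I(8): 17·(8−21)=-221≡13 → N
L(11): 17·(11−21)=-170≡12 → M
X(23): 17·(23−21)=34≡8 → I
P(15): 17·(15−21)=-102≡2 → C

ELHUJFNMIC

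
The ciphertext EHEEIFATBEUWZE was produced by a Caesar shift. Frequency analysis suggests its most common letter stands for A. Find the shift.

4

The most frequent ciphertext letter is E (appears 5 times).
E is position 4; A is position 0.
Shift = 4.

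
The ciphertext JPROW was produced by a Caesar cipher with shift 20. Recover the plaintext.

PVXUC

J(9): 9−20=-11≡15 → P
P(15): 15−20=-5≡21 → V
R(17): 17−20=-3≡23 → X
O(14): 14−20=-6≡20 → U
W(22): 22−20=2 → C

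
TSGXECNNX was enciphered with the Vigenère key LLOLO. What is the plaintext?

Repeat the key across the ciphertext: LLOLOLLOL
T(19)−L(11): 8 → I
S(18)−L(11): 7 → H
G(6)−O(14): -8≡18 → S
X(23)−L(11): 12 → M
E(4)−O(14): -10≡16 → Q
C(2)−L(11): -9≡17 → R
N(13)−L(11): 2 → C
N(13)−O(14): -1≡25 → Z
X(23)−L(11): 12 → M

IHSMQRCZM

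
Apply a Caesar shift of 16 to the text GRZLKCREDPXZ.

G(6): 6+16=22 → W
R(17): 17+16=33≡7 → H
Z(25): 25+16=41≡15 → P
L(11): 11+16=27≡1 → B
K(10): 10+16=26≡0 → A
C(2): 2+16=18 → S
R(17): 17+16=33≡7 → H
E(4): 4+16=20 → U
D(3): 3+16=19 → T
P(15): 15+16=31≡5 → F
X(23): 23+16=39≡13 → N
Z(25): 25+16=41≡15 → P

WHPBASHUTFNP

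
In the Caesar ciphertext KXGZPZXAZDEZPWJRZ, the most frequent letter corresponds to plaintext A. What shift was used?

25

The most frequent ciphertext letter is Z (appears 5 times).
Z is position 25; A is position 0.
Shift = 25.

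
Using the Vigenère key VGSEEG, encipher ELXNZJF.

ZRPRDPA

Repeat the key across the message: VGSEEGV
E(4)+V(21): 25 → Z
L(11)+G(6): 17 → R
X(23)+S(18): 41≡15 → P
N(13)+E(4): 17 → R
Z(25)+E(4): 29≡3 → D
J(9)+G(6): 15 → P
F(5)+V(21): 26≡0 → A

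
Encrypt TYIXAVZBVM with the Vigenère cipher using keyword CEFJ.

Repeat the key across the message: CEFJCEFJCE
T(19)+C(2): 21 → V
Y(24)+E(4): 28≡2 → C
I(8)+F(5): 13 → N
X(23)+J(9): 32≡6 → G
A(0)+C(2): 2 → C
V(21)+E(4): 25 → Z
Z(25)+F(5): 30≡4 → E
B(1)+J(9): 10 → K
V(21)+C(2): 23 → X
M(12)+E(4): 16 → Q

VCNGCZEKXQ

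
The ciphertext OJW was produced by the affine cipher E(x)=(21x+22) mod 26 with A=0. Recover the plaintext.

The inverse of 21 mod 26 is 5, since 21·5=105≡1. Apply D(y)=5·(y−22) mod 26:
O(14): 5·(14−22)=-40≡12 → M
J(9): 5·(9−22)=-65≡13 → N
W(22): 5·(22−22)=0 → A

MNA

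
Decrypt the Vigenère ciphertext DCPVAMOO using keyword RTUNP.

MJVILVVU

Repeat the key across the ciphertext: RTUNPRTU
D(3)−R(17): -14≡12 → M
C(2)−T(19): -17≡9 → J
P(15)−U(20): -5≡21 → V
V(21)−N(13): 8 → I
A(0)−P(15): -15≡11 → L
M(12)−R(17): -5≡21 → V
O(14)−T(19): -5≡21 → V
O(14)−U(20): -6≡20 → U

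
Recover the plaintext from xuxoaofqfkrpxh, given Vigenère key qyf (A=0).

Repeat the key across the ciphertext: qyfqyfqyfqyfqy
x(23)−q(16): 7 → h
u(20)−y(24): -4≡22 → w
x(23)−f(5): 18 → s
o(14)−q(16): -2≡24 → y
a(0)−y(24): -24≡2 → c
o(14)−f(5): 9 → j
f(5)−q(16): -11≡15 → p
q(16)−y(24): -8≡18 → s
f(5)−f(5): 0 → a
k(10)−q(16): -6≡20 → u
r(17)−y(24): -7≡19 → t
p(15)−f(5): 10 → k
x(23)−q(16): 7 → h
h(7)−y(24): -17≡9 → j

hwsycjpsautkhj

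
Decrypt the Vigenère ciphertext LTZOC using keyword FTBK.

GAYEX

Repeat the key across the ciphertext: FTBKF
L(11)−F(5): 6 → G
T(19)−T(19): 0 → A
Z(25)−B(1): 24 → Y
O(14)−K(10): 4 → E
C(2)−F(5): -3≡23 → X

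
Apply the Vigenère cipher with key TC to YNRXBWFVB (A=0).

Repeat the key across the message: TCTCTCTCT
Y(24)+T(19): 43≡17 → R
N(13)+C(2): 15 → P
R(17)+T(19): 36≡10 → K
X(23)+C(2): 25 → Z
B(1)+T(19): 20 → U
W(22)+C(2): 24 → Y
F(5)+T(19): 24 → Y
V(21)+C(2): 23 → X
B(1)+T(19): 20 → U

RPKZUYYXU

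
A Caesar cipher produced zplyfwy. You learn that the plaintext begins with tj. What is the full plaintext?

tjfszqs

From the crib: z(25)−t(19)=6, so the shift is 6.
Subtract 6 from each ciphertext letter:
z(25): 25−6=19 → t
p(15): 15−6=9 → j
l(11): 11−6=5 → f
y(24): 24−6=18 → s
f(5): 5−6=-1≡25 → z
w(22): 22−6=16 → q
y(24): 24−6=18 → s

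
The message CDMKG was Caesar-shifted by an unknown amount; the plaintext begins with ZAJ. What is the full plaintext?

ZAJHD

From the crib: C(2)−Z(25)=-23≡3, so the shift is 3.
Subtract 3 from each ciphertext letter:
C(2): 2−3=-1≡25 → Z
D(3): 3−3=0 → A
M(12): 12−3=9 → J
K(10): 10−3=7 → H
G(6): 6−3=3 → D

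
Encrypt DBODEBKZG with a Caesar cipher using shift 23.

D(3): 3+23=26≡0 → A
B(1): 1+23=24 → Y
O(14): 14+23=37≡11 → L
D(3): 3+23=26≡0 → A
E(4): 4+23=27≡1 → B
B(1): 1+23=24 → Y
K(10): 10+23=33≡7 → H
Z(25): 25+23=48≡22 → W
G(6): 6+23=29≡3 → D

AYLABYHWD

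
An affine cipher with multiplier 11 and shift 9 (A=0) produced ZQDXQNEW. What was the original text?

The inverse of 11 mod 26 is 19, since 11·19=209≡1. Apply D(y)=19·(y−9) mod 26:
Z(25): 19·(25−9)=304≡18 → S
Q(16): 19·(16−9)=133≡3 → D
D(3): 19·(3−9)=-114≡16 → Q
X(23): 19·(23−9)=266≡6 → G
Q(16): 19·(16−9)=133≡3 → D
N(13): 19·(13−9)=76≡24 → Y
E(4): 19·(4−9)=-95≡9 → J
W(22): 19·(22−9)=247≡13 → N

SDQGDYJN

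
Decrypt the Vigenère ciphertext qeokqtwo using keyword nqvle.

Repeat the key across the ciphertext: nqvlenqv
q(16)−n(13): 3 → d
e(4)−q(16): -12≡14 → o
o(14)−v(21): -7≡19 → t
k(10)−l(11): -1≡25 → z
q(16)−e(4): 12 → m
t(19)−n(13): 6 → g
w(22)−q(16): 6 → g
o(14)−v(21): -7≡19 → t

dotzmggt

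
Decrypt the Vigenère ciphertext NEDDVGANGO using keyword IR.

FNVMNPSWYX

Repeat the key across the ciphertext: IRIRIRIRIR
N(13)−I(8): 5 → F
E(4)−R(17): -13≡13 → N
D(3)−I(8): -5≡21 → V
D(3)−R(17): -14≡12 → M
V(21)−I(8): 13 → N
G(6)−R(17): -11≡15 → P
A(0)−I(8): -8≡18 → S
N(13)−R(17): -4≡22 → W
G(6)−I(8): -2≡24 → Y
O(14)−R(17): -3≡23 → X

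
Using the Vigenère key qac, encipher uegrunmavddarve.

Repeat the key across the message: qacqacqacqacqac
u(20)+q(16): 36≡10 → k
e(4)+a(0): 4 → e
g(6)+c(2): 8 → i
r(17)+q(16): 33≡7 → h
u(20)+a(0): 20 → u
n(13)+c(2): 15 → p
m(12)+q(16): 28≡2 → c
a(0)+a(0): 0 → a
v(21)+c(2): 23 → x
d(3)+q(16): 19 → t
d(3)+a(0): 3 → d
a(0)+c(2): 2 → c
r(17)+q(16): 33≡7 → h
v(21)+a(0): 21 → v
e(4)+c(2): 6 → g

keihupcaxtdchvg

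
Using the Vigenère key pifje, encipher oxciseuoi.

dfhrwtctr

Repeat the key across the message: pifjepifj
o(14)+p(15): 29≡3 → d
x(23)+i(8): 31≡5 → f
c(2)+f(5): 7 → h
i(8)+j(9): 17 → r
s(18)+e(4): 22 → w
e(4)+p(15): 19 → t
u(20)+i(8): 28≡2 → c
o(14)+f(5): 19 → t
i(8)+j(9): 17 → r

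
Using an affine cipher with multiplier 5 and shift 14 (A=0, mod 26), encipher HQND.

XQBD

H(7): 5·7+14=49≡23 → X
Q(16): 5·16+14=94≡16 → Q
N(13): 5·13+14=79≡1 → B
D(3): 5·3+14=29≡3 → D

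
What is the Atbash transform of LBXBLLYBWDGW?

L(11) → O(14)
B(1) → Y(24)
X(23) → C(2)
B(1) → Y(24)
L(11) → O(14)
L(11) → O(14)
Y(24) → B(1)
B(1) → Y(24)
W(22) → D(3)
D(3) → W(22)
G(6) → T(19)
W(22) → D(3)

OYCYOOBYDWTD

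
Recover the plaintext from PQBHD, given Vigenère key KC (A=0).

FORFT

Repeat the key across the ciphertext: KCKCK
P(15)−K(10): 5 → F
Q(16)−C(2): 14 → O
B(1)−K(10): -9≡17 → R
H(7)−C(2): 5 → F
D(3)−K(10): -7≡19 → T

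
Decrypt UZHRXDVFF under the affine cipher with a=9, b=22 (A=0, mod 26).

The inverse of 9 mod 26 is 3, since 9·3=27≡1. Apply D(y)=3·(y−22) mod 26:
U(20): 3·(20−22)=-6≡20 → U
Z(25): 3·(25−22)=9 → J
H(7): 3·(7−22)=-45≡7 → H
R(17): 3·(17−22)=-15≡11 → L
X(23): 3·(23−22)=3 → D
D(3): 3·(3−22)=-57≡21 → V
V(21): 3·(21−22)=-3≡23 → X
F(5): 3·(5−22)=-51≡1 → B
F(5): 3·(5−22)=-51≡1 → B

UJHLDVXBB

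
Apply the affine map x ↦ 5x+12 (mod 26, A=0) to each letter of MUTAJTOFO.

M(12): 5·12+12=72≡20 → U
U(20): 5·20+12=112≡8 → I
T(19): 5·19+12=107≡3 → D
A(0): 5·0+12=12 → M
J(9): 5·9+12=57≡5 → F
T(19): 5·19+12=107≡3 → D
O(14): 5·14+12=82≡4 → E
F(5): 5·5+12=37≡11 → L
O(14): 5·14+12=82≡4 → E

UIDMFDELE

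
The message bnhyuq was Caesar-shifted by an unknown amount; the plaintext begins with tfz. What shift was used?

8

From the crib: b(1)−t(19)=-18≡8, so the shift is 8.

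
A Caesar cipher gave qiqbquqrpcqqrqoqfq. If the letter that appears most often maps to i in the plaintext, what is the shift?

8

The most frequent ciphertext letter is q (appears 9 times).
q is position 16; i is position 8.
Shift = 8.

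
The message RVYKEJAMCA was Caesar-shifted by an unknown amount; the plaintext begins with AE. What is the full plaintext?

From the crib: R(17)−A(0)=17, so the shift is 17.
Subtract 17 from each ciphertext letter:
R(17): 17−17=0 → A
V(21): 21−17=4 → E
Y(24): 24−17=7 → H
K(10): 10−17=-7≡19 → T
E(4): 4−17=-13≡13 → N
J(9): 9−17=-8≡18 → S
A(0): 0−17=-17≡9 → J
M(12): 12−17=-5≡21 → V
C(2): 2−17=-15≡11 → L
A(0): 0−17=-17≡9 → J

AEHTNSJVLJ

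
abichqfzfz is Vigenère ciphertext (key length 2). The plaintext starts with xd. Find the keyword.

Subtract each crib letter from the matching ciphertext letter (mod 26):
a(0)−x(23)=-23≡3 → d
b(1)−d(3)=-2≡24 → y

dy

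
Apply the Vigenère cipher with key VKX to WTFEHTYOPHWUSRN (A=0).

Repeat the key across the message: VKXVKXVKXVKXVKX
W(22)+V(21): 43≡17 → R
T(19)+K(10): 29≡3 → D
F(5)+X(23): 28≡2 → C
E(4)+V(21): 25 → Z
H(7)+K(10): 17 → R
T(19)+X(23): 42≡16 → Q
Y(24)+V(21): 45≡19 → T
O(14)+K(10): 24 → Y
P(15)+X(23): 38≡12 → M
H(7)+V(21): 28≡2 → C
W(22)+K(10): 32≡6 → G
U(20)+X(23): 43≡17 → R
S(18)+V(21): 39≡13 → N
R(17)+K(10): 27≡1 → B
N(13)+X(23): 36≡10 → K

RDCZRQTYMCGRNBK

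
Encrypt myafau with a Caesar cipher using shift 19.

m(12): 12+19=31≡5 → f
y(24): 24+19=43≡17 → r
a(0): 0+19=19 → t
f(5): 5+19=24 → y
a(0): 0+19=19 → t
u(20): 20+19=39≡13 → n

frtytn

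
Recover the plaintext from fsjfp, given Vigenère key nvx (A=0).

Repeat the key across the ciphertext: nvxnv
f(5)−n(13): -8≡18 → s
s(18)−v(21): -3≡23 → x
j(9)−x(23): -14≡12 → m
f(5)−n(13): -8≡18 → s
p(15)−v(21): -6≡20 → u

sxmsu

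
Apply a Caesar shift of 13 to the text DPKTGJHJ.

QCXGTWUW

D(3): 3+13=16 → Q
P(15): 15+13=28≡2 → C
K(10): 10+13=23 → X
T(19): 19+13=32≡6 → G
G(6): 6+13=19 → T
J(9): 9+13=22 → W
H(7): 7+13=20 → U
J(9): 9+13=22 → W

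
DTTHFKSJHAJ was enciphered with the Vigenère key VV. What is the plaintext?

IYYMKPXOMFO

Repeat the key across the ciphertext: VVVVVVVVVVV
D(3)−V(21): -18≡8 → I
T(19)−V(21): -2≡24 → Y
T(19)−V(21): -2≡24 → Y
H(7)−V(21): -14≡12 → M
F(5)−V(21): -16≡10 → K
K(10)−V(21): -11≡15 → P
S(18)−V(21): -3≡23 → X
J(9)−V(21): -12≡14 → O
H(7)−V(21): -14≡12 → M
A(0)−V(21): -21≡5 → F
J(9)−V(21): -12≡14 → O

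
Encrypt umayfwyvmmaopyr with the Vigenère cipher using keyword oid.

Repeat the key across the message: oidoidoidoidoid
u(20)+o(14): 34≡8 → i
m(12)+i(8): 20 → u
a(0)+d(3): 3 → d
y(24)+o(14): 38≡12 → m
f(5)+i(8): 13 → n
w(22)+d(3): 25 → z
y(24)+o(14): 38≡12 → m
v(21)+i(8): 29≡3 → d
m(12)+d(3): 15 → p
m(12)+o(14): 26≡0 → a
a(0)+i(8): 8 → i
o(14)+d(3): 17 → r
p(15)+o(14): 29≡3 → d
y(24)+i(8): 32≡6 → g
r(17)+d(3): 20 → u

iudmnzmdpairdgu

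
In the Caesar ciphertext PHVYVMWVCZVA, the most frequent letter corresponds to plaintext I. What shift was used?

13

The most frequent ciphertext letter is V (appears 4 times).
V is position 21; I is position 8.
Shift = 13.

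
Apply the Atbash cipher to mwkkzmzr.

ndppanai

m(12) → n(13)
w(22) → d(3)
k(10) → p(15)
k(10) → p(15)
z(25) → a(0)
m(12) → n(13)
z(25) → a(0)
r(17) → i(8)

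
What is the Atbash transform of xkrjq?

x(23) → c(2)
k(10) → p(15)
r(17) → i(8)
j(9) → q(16)
q(16) → j(9)

cpiqj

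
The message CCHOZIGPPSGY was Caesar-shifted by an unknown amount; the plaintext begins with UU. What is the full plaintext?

From the crib: C(2)−U(20)=-18≡8, so the shift is 8.
Subtract 8 from each ciphertext letter:
C(2): 2−8=-6≡20 → U
C(2): 2−8=-6≡20 → U
H(7): 7−8=-1≡25 → Z
O(14): 14−8=6 → G
Z(25): 25−8=17 → R
I(8): 8−8=0 → A
G(6): 6−8=-2≡24 → Y
P(15): 15−8=7 → H
P(15): 15−8=7 → H
S(18): 18−8=10 → K
G(6): 6−8=-2≡24 → Y
Y(24): 24−8=16 → Q

UUZGRAYHHKYQ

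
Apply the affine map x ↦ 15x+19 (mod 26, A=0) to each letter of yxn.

pag

y(24): 15·24+19=379≡15 → p
x(23): 15·23+19=364≡0 → a
n(13): 15·13+19=214≡6 → g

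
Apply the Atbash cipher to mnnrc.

nmmix

m(12) → n(13)
n(13) → m(12)
n(13) → m(12)
r(17) → i(8)
c(2) → x(23)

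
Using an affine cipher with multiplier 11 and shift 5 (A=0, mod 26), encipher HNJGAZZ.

H(7): 11·7+5=82≡4 → E
N(13): 11·13+5=148≡18 → S
J(9): 11·9+5=104≡0 → A
G(6): 11·6+5=71≡19 → T
A(0): 11·0+5=5 → F
Z(25): 11·25+5=280≡20 → U
Z(25): 11·25+5=280≡20 → U

ESATFUU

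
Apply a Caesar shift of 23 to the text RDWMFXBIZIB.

R(17): 17+23=40≡14 → O
D(3): 3+23=26≡0 → A
W(22): 22+23=45≡19 → T
M(12): 12+23=35≡9 → J
F(5): 5+23=28≡2 → C
X(23): 23+23=46≡20 → U
B(1): 1+23=24 → Y
I(8): 8+23=31≡5 → F
Z(25): 25+23=48≡22 → W
I(8): 8+23=31≡5 → F
B(1): 1+23=24 → Y

OATJCUYFWFY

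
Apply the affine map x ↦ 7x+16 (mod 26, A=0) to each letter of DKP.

LIR

D(3): 7·3+16=37≡11 → L
K(10): 7·10+16=86≡8 → I
P(15): 7·15+16=121≡17 → R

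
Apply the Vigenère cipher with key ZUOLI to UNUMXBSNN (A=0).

THIXFAMBY

Repeat the key across the message: ZUOLIZUOL
U(20)+Z(25): 45≡19 → T
N(13)+U(20): 33≡7 → H
U(20)+O(14): 34≡8 → I
M(12)+L(11): 23 → X
X(23)+I(8): 31≡5 → F
B(1)+Z(25): 26≡0 → A
S(18)+U(20): 38≡12 → M
N(13)+O(14): 27≡1 → B
N(13)+L(11): 24 → Y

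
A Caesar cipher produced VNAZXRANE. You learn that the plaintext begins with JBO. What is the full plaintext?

From the crib: V(21)−J(9)=12, so the shift is 12.
Subtract 12 from each ciphertext letter:
V(21): 21−12=9 → J
N(13): 13−12=1 → B
A(0): 0−12=-12≡14 → O
Z(25): 25−12=13 → N
X(23): 23−12=11 → L
R(17): 17−12=5 → F
A(0): 0−12=-12≡14 → O
N(13): 13−12=1 → B
E(4): 4−12=-8≡18 → S

JBONLFOBS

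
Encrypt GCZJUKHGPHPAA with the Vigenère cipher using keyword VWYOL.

BYXXFFDEDSKWY

Repeat the key across the message: VWYOLVWYOLVWY
G(6)+V(21): 27≡1 → B
C(2)+W(22): 24 → Y
Z(25)+Y(24): 49≡23 → X
J(9)+O(14): 23 → X
U(20)+L(11): 31≡5 → F
K(10)+V(21): 31≡5 → F
H(7)+W(22): 29≡3 → D
G(6)+Y(24): 30≡4 → E
P(15)+O(14): 29≡3 → D
H(7)+L(11): 18 → S
P(15)+V(21): 36≡10 → K
A(0)+W(22): 22 → W
A(0)+Y(24): 24 → Y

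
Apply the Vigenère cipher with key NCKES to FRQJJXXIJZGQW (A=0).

Repeat the key across the message: NCKESNCKESNCK
F(5)+N(13): 18 → S
R(17)+C(2): 19 → T
Q(16)+K(10): 26≡0 → A
J(9)+E(4): 13 → N
J(9)+S(18): 27≡1 → B
X(23)+N(13): 36≡10 → K
X(23)+C(2): 25 → Z
I(8)+K(10): 18 → S
J(9)+E(4): 13 → N
Z(25)+S(18): 43≡17 → R
G(6)+N(13): 19 → T
Q(16)+C(2): 18 → S
W(22)+K(10): 32≡6 → G

STANBKZSNRTSG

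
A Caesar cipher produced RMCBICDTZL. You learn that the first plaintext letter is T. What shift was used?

24

From the crib: R(17)−T(19)=-2≡24, so the shift is 24.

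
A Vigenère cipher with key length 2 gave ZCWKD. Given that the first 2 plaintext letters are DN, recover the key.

WP

Subtract each crib letter from the matching ciphertext letter (mod 26):
Z(25)−D(3)=22 → W
C(2)−N(13)=-11≡15 → P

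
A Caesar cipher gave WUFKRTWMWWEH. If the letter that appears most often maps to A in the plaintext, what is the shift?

22

The most frequent ciphertext letter is W (appears 4 times).
W is position 22; A is position 0.
Shift = 22.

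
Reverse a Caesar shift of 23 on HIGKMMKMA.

H(7): 7−23=-16≡10 → K
I(8): 8−23=-15≡11 → L
G(6): 6−23=-17≡9 → J
K(10): 10−23=-13≡13 → N
M(12): 12−23=-11≡15 → P
M(12): 12−23=-11≡15 → P
K(10): 10−23=-13≡13 → N
M(12): 12−23=-11≡15 → P
A(0): 0−23=-23≡3 → D

KLJNPPNPD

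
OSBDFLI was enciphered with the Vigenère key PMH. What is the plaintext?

Repeat the key across the ciphertext: PMHPMHP
O(14)−P(15): -1≡25 → Z
S(18)−M(12): 6 → G
B(1)−H(7): -6≡20 → U
D(3)−P(15): -12≡14 → O
F(5)−M(12): -7≡19 → T
L(11)−H(7): 4 → E
I(8)−P(15): -7≡19 → T

ZGUOTET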